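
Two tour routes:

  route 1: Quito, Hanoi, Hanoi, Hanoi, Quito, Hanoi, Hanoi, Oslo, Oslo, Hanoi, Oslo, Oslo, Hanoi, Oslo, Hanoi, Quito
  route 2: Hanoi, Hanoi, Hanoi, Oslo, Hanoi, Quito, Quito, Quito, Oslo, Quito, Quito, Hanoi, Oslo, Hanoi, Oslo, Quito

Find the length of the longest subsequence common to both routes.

10

One common subsequence of length 10: Hanoi (route 1 #2, route 2 #2), then Hanoi (route 1 #3, route 2 #3), then Hanoi (route 1 #4, route 2 #5), then Quito (route 1 #5, route 2 #8), then Oslo (route 1 #8, route 2 #9), then Hanoi (route 1 #10, route 2 #12), then Oslo (route 1 #12, route 2 #13), then Hanoi (route 1 #13, route 2 #14), then Oslo (route 1 #14, route 2 #15), then Quito (route 1 #16, route 2 #16), and the DP table's final entry dp[16][16] is also 10, so no common subsequence is longer.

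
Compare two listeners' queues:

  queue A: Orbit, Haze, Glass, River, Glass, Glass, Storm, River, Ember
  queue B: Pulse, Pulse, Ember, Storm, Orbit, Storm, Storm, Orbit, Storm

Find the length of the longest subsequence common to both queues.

2

One common subsequence of length 2: Orbit at queue A[1]=queue B[8], then Storm at queue A[7]=queue B[9]. Since dp[9][9] = 2, nothing longer is possible.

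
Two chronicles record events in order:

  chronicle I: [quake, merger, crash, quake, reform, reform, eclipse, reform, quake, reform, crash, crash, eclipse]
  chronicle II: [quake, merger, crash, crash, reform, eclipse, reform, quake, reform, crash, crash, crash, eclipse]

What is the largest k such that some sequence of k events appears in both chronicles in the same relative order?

One common subsequence of length 11: quake at chronicle I[1]=chronicle II[1], merger at chronicle I[2]=chronicle II[2], crash at chronicle I[3]=chronicle II[4], reform at chronicle I[6]=chronicle II[5], eclipse at chronicle I[7]=chronicle II[6], reform at chronicle I[8]=chronicle II[7], quake at chronicle I[9]=chronicle II[8], reform at chronicle I[10]=chronicle II[9], crash at chronicle I[11]=chronicle II[11], crash at chronicle I[12]=chronicle II[12], eclipse at chronicle I[13]=chronicle II[13], and the DP table's final entry dp[13][13] is also 11, so no common subsequence is longer.

11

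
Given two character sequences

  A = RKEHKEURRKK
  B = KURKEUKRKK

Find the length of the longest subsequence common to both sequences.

7

Let dp[i][j] be the LCS length of the first i characters of A and the first j characters of B. dp[i][j] = dp[i-1][j-1]+1 when the i-th and j-th characters match, else max(dp[i-1][j], dp[i][j-1]).
    ·  K  U  R  K  E  U  K  R  K  K
 ·  0  0  0  0  0  0  0  0  0  0  0
 R  0  0  0  1  1  1  1  1  1  1  1
 K  0  1  1  1  2  2  2  2  2  2  2
 E  0  1  1  1  2  3  3  3  3  3  3
 H  0  1  1  1  2  3  3  3  3  3  3
 K  0  1  1  1  2  3  3  4  4  4  4
 E  0  1  1  1  2  3  3  4  4  4  4
 U  0  1  2  2  2  3  4  4  4  4  4
 R  0  1  2  3  3  3  4  4  5  5  5
 R  0  1  2  3  3  3  4  4  5  5  5
 K  0  1  2  3  4  4  4  5  5  6  6
 K  0  1  2  3  4  4  4  5  5  6  7
dp[11][10] = 7. One LCS (by backtracking along matches): RKEKRKK.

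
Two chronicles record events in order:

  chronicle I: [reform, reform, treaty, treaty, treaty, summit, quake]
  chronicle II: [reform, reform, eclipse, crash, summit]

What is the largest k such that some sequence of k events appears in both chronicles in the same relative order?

3

One common subsequence of length 3: reform [1,1] → reform [2,2] → summit [6,5]. Since dp[7][5] = 3, nothing longer is possible.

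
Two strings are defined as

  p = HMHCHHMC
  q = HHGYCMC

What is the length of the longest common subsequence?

Let dp[i][j] be the LCS length of the first i characters of p and the first j characters of q. dp[i][j] = dp[i-1][j-1]+1 when the i-th and j-th characters match, else max(dp[i-1][j], dp[i][j-1]).
    ·  H  H  G  Y  C  M  C
 ·  0  0  0  0  0  0  0  0
 H  0  1  1  1  1  1  1  1
 M  0  1  1  1  1  1  2  2
 H  0  1  2  2  2  2  2  2
 C  0  1  2  2  2  3  3  3
 H  0  1  2  2  2  3  3  3
 H  0  1  2  2  2  3  3  3
 M  0  1  2  2  2  3  4  4
 C  0  1  2  2  2  3  4  5
dp[8][7] = 5. One LCS (by backtracking along matches): HHCMC.

5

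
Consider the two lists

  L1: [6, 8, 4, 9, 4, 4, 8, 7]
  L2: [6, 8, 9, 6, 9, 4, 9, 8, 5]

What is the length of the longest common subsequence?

One common subsequence of length 5: 6 at L1[1]=L2[1]; then 8 at L1[2]=L2[2]; then 4 at L1[3]=L2[6]; then 9 at L1[4]=L2[7]; then 8 at L1[7]=L2[8]. dp[8][9] = 5 confirms this is the maximum.

5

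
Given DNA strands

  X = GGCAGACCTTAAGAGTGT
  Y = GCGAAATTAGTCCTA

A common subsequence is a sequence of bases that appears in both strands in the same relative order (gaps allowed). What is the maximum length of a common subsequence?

Pick G [1,1], G [2,3], A [4,5], A [6,6], T [9,7], T [10,8], A [14,9], G [15,10], T [16,11], T [18,14]; all 10 bases appear in both, in order. dp[18][15] = 10 confirms this is the maximum.

10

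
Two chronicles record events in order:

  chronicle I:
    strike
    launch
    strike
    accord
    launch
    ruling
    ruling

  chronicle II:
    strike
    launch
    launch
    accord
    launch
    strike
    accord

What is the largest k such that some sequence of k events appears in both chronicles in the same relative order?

4

Match strike at chronicle I[1]=chronicle II[1], then launch at chronicle I[2]=chronicle II[5], then strike at chronicle I[3]=chronicle II[6], then accord at chronicle I[4]=chronicle II[7] — 4 events in the same relative order in both, and the DP table's final entry dp[7][7] is also 4, so no common subsequence is longer.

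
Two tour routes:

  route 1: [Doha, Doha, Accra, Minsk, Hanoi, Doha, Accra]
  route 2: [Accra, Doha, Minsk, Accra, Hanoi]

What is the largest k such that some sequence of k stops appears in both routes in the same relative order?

3

One common subsequence of length 3: Doha (route 1 #1, route 2 #2) → Accra (route 1 #3, route 2 #4) → Hanoi (route 1 #5, route 2 #5). Since dp[7][5] = 3, nothing longer is possible.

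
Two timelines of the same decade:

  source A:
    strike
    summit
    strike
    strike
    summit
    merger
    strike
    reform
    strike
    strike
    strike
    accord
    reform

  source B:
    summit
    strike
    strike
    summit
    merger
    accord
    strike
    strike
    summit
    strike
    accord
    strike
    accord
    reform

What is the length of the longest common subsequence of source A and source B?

Pick summit (source A #2, source B #1), then strike (source A #3, source B #2), then strike (source A #4, source B #3), then summit (source A #5, source B #4), then merger (source A #6, source B #5), then strike (source A #7, source B #7), then strike (source A #9, source B #8), then strike (source A #10, source B #10), then strike (source A #11, source B #12), then accord (source A #12, source B #13), then reform (source A #13, source B #14); all 11 events appear in both, in order. dp[13][14] = 11 confirms this is the maximum.

11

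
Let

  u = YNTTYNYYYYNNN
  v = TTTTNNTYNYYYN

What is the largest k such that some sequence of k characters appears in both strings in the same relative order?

Taking N (u #2, v #6), then T (u #4, v #7), then Y (u #5, v #8), then N (u #6, v #9), then Y (u #8, v #10), then Y (u #9, v #11), then Y (u #10, v #12), then N (u #13, v #13) gives a common subsequence of length 8. The LCS DP gives dp[13][13] = 8, so this is optimal.

8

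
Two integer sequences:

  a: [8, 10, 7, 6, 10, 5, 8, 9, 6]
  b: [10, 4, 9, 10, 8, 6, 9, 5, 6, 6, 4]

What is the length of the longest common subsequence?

Match 10 at a[2]=b[1], then 10 at a[5]=b[4], then 8 at a[7]=b[5], then 9 at a[8]=b[7], then 6 at a[9]=b[10] — 5 values in the same relative order in both. dp[9][11] = 5 confirms this is the maximum.

5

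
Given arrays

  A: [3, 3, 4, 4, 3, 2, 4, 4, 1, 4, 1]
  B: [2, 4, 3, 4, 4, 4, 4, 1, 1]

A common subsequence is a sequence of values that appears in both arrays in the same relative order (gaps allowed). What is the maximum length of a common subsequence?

7

Let dp[i][j] be the LCS length of the first i values of A and the first j values of B. dp[i][j] = dp[i-1][j-1]+1 when the i-th and j-th values match, else max(dp[i-1][j], dp[i][j-1]).
    ·  2  4  3  4  4  4  4  1  1
 ·  0  0  0  0  0  0  0  0  0  0
 3  0  0  0  1  1  1  1  1  1  1
 3  0  0  0  1  1  1  1  1  1  1
 4  0  0  1  1  2  2  2  2  2  2
 4  0  0  1  1  2  3  3  3  3  3
 3  0  0  1  2  2  3  3  3  3  3
 2  0  1  1  2  2  3  3  3  3  3
 4  0  1  2  2  3  3  4  4  4  4
 4  0  1  2  2  3  4  4  5  5  5
 1  0  1  2  2  3  4  4  5  6  6
 4  0  1  2  2  3  4  5  5  6  6
 1  0  1  2  2  3  4  5  5  6  7
dp[11][9] = 7. One LCS (by backtracking along matches): 3, 4, 4, 4, 4, 1, 1.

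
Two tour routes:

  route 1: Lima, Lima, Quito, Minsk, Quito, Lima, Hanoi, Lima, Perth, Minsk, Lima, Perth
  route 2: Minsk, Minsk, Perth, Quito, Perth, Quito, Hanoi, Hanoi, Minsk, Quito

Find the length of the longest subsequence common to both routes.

Taking Quito at route 1[3]=route 2[4] → Quito at route 1[5]=route 2[6] → Hanoi at route 1[7]=route 2[8] → Minsk at route 1[10]=route 2[9] gives a common subsequence of length 4, and the DP table's final entry dp[12][10] is also 4, so no common subsequence is longer.

4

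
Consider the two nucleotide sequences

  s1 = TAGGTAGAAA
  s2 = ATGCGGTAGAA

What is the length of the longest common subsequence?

8

Let dp[i][j] be the LCS length of the first i bases of s1 and the first j bases of s2. dp[i][j] = dp[i-1][j-1]+1 when the i-th and j-th bases match, else max(dp[i-1][j], dp[i][j-1]).
    ·  A  T  G  C  G  G  T  A  G  A  A
 ·  0  0  0  0  0  0  0  0  0  0  0  0
 T  0  0  1  1  1  1  1  1  1  1  1  1
 A  0  1  1  1  1  1  1  1  2  2  2  2
 G  0  1  1  2  2  2  2  2  2  3  3  3
 G  0  1  1  2  2  3  3  3  3  3  3  3
 T  0  1  2  2  2  3  3  4  4  4  4  4
 A  0  1  2  2  2  3  3  4  5  5  5  5
 G  0  1  2  3  3  3  4  4  5  6  6  6
 A  0  1  2  3  3  3  4  4  5  6  7  7
 A  0  1  2  3  3  3  4  4  5  6  7  8
 A  0  1  2  3  3  3  4  4  5  6  7  8
dp[10][11] = 8. One LCS (by backtracking along matches): TGGTAGAA.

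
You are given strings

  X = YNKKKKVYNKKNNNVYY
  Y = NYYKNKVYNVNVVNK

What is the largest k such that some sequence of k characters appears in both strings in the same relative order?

Match Y (X #1, Y #3), then N (X #2, Y #5), then K (X #6, Y #6), then V (X #7, Y #7), then Y (X #8, Y #8), then N (X #9, Y #9), then N (X #12, Y #11), then N (X #13, Y #14) — 8 characters in the same relative order in both. The LCS DP gives dp[17][15] = 8, so this is optimal.

8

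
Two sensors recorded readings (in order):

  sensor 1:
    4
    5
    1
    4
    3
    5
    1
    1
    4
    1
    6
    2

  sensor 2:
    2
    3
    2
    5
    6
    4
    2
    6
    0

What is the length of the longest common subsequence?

4

One common subsequence of length 4: 3 at sensor 1[5]=sensor 2[2], then 5 at sensor 1[6]=sensor 2[4], then 4 at sensor 1[9]=sensor 2[6], then 6 at sensor 1[11]=sensor 2[8], and the DP table's final entry dp[12][9] is also 4, so no common subsequence is longer.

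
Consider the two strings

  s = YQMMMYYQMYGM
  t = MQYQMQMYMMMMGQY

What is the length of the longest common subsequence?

Match Y at s[1]=t[3]; then Q at s[2]=t[6]; then M at s[3]=t[10]; then M at s[4]=t[11]; then M at s[5]=t[12]; then Q at s[8]=t[14]; then Y at s[10]=t[15] — 7 characters in the same relative order in both, and the DP table's final entry dp[12][15] is also 7, so no common subsequence is longer.

7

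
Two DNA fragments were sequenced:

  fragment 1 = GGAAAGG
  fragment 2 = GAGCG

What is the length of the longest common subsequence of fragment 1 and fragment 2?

4

Let dp[i][j] be the LCS length of the first i bases of fragment 1 and the first j bases of fragment 2. dp[i][j] = dp[i-1][j-1]+1 when the i-th and j-th bases match, else max(dp[i-1][j], dp[i][j-1]).
    ·  G  A  G  C  G
 ·  0  0  0  0  0  0
 G  0  1  1  1  1  1
 G  0  1  1  2  2  2
 A  0  1  2  2  2  2
 A  0  1  2  2  2  2
 A  0  1  2  2  2  2
 G  0  1  2  3  3  3
 G  0  1  2  3  3  4
dp[7][5] = 4. One LCS (by backtracking along matches): GAGG.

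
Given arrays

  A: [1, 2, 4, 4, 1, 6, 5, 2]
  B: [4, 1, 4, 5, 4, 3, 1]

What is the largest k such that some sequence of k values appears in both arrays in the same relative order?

4

Pick 1 (A #1, B #2), then 4 (A #3, B #3), then 4 (A #4, B #5), then 1 (A #5, B #7); all 4 values appear in both, in order. The LCS DP gives dp[8][7] = 4, so this is optimal.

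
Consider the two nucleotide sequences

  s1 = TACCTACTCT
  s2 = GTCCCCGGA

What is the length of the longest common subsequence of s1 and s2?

Let dp[i][j] be the LCS length of the first i bases of s1 and the first j bases of s2. dp[i][j] = dp[i-1][j-1]+1 when the i-th and j-th bases match, else max(dp[i-1][j], dp[i][j-1]).
    ·  G  T  C  C  C  C  G  G  A
 ·  0  0  0  0  0  0  0  0  0  0
 T  0  0  1  1  1  1  1  1  1  1
 A  0  0  1  1  1  1  1  1  1  2
 C  0  0  1  2  2  2  2  2  2  2
 C  0  0  1  2  3  3  3  3  3  3
 T  0  0  1  2  3  3  3  3  3  3
 A  0  0  1  2  3  3  3  3  3  4
 C  0  0  1  2  3  4  4  4  4  4
 T  0  0  1  2  3  4  4  4  4  4
 C  0  0  1  2  3  4  5  5  5  5
 T  0  0  1  2  3  4  5  5  5  5
dp[10][9] = 5. One LCS (by backtracking along matches): TCCCC.

5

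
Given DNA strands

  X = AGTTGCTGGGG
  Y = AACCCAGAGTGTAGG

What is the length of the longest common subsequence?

Taking A [1,8], G [2,9], T [4,10], G [5,11], T [7,12], G [10,14], G [11,15] gives a common subsequence of length 7. Since dp[11][15] = 7, nothing longer is possible.

7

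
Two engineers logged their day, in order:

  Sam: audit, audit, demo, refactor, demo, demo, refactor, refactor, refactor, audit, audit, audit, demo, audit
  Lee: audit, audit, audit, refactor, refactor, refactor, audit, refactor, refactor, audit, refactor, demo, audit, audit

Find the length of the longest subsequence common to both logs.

One common subsequence of length 9: audit [1,2]; then audit [2,3]; then refactor [4,5]; then refactor [7,6]; then refactor [8,8]; then refactor [9,9]; then audit [10,10]; then audit [12,13]; then audit [14,14]. Since dp[14][14] = 9, nothing longer is possible.

9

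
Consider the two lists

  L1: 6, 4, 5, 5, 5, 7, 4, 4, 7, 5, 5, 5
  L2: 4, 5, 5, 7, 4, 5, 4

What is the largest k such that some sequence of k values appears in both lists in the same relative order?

Pick 4 at L1[2]=L2[1] → 5 at L1[4]=L2[2] → 5 at L1[5]=L2[3] → 7 at L1[6]=L2[4] → 4 at L1[7]=L2[5] → 4 at L1[8]=L2[7]; all 6 values appear in both, in order. Since dp[12][7] = 6, nothing longer is possible.

6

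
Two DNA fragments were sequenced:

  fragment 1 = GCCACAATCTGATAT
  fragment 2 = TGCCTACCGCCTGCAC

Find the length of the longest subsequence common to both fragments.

Taking G (fragment 1 #1, fragment 2 #2); then C (fragment 1 #2, fragment 2 #3); then C (fragment 1 #3, fragment 2 #4); then A (fragment 1 #4, fragment 2 #6); then C (fragment 1 #5, fragment 2 #10); then C (fragment 1 #9, fragment 2 #11); then T (fragment 1 #10, fragment 2 #12); then G (fragment 1 #11, fragment 2 #13); then A (fragment 1 #12, fragment 2 #15) gives a common subsequence of length 9. dp[15][16] = 9 confirms this is the maximum.

9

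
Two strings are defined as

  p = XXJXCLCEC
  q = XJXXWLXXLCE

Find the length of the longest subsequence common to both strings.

Pick X at p[1]=q[4]; then X at p[2]=q[7]; then X at p[4]=q[8]; then L at p[6]=q[9]; then C at p[7]=q[10]; then E at p[8]=q[11]; all 6 characters appear in both, in order. The LCS DP gives dp[9][11] = 6, so this is optimal.

6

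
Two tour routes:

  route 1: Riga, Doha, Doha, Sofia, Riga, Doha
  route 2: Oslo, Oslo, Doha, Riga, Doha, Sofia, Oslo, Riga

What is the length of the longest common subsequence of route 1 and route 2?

Pick Riga (route 1 #1, route 2 #4), then Doha (route 1 #3, route 2 #5), then Sofia (route 1 #4, route 2 #6), then Riga (route 1 #5, route 2 #8); all 4 stops appear in both, in order. Since dp[6][8] = 4, nothing longer is possible.

4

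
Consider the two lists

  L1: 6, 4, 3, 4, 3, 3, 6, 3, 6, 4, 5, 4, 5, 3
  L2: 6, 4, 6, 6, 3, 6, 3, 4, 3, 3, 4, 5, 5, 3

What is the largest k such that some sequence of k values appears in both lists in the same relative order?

10

One common subsequence of length 10: 6 [1,1], 4 [2,2], 3 [3,7], 4 [4,8], 3 [6,9], 3 [8,10], 4 [10,11], 5 [11,12], 5 [13,13], 3 [14,14]. The LCS DP gives dp[14][14] = 10, so this is optimal.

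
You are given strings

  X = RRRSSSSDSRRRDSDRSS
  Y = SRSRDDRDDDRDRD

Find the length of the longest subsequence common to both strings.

7

Taking R (X #1, Y #2) → R (X #2, Y #4) → R (X #3, Y #7) → D (X #8, Y #10) → R (X #10, Y #11) → R (X #12, Y #13) → D (X #15, Y #14) gives a common subsequence of length 7. Since dp[18][14] = 7, nothing longer is possible.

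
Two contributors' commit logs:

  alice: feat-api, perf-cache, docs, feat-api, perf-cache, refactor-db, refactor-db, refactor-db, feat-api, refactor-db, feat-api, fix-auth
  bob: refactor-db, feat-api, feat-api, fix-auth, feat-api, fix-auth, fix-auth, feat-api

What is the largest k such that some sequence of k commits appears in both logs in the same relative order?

4

Taking feat-api [1,2], then feat-api [4,3], then feat-api [9,5], then feat-api [11,8] gives a common subsequence of length 4. dp[12][8] = 4 confirms this is the maximum.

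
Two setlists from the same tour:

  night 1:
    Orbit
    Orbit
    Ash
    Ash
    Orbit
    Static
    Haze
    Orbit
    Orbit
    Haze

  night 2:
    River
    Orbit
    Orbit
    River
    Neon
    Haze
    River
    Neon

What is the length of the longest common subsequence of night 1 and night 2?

3

Match Orbit (night 1 #1, night 2 #2) → Orbit (night 1 #2, night 2 #3) → Haze (night 1 #7, night 2 #6) — 3 songs in the same relative order in both. dp[10][8] = 3 confirms this is the maximum.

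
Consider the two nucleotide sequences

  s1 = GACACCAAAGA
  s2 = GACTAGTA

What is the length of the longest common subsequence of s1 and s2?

One common subsequence of length 6: G (s1 #1, s2 #1), A (s1 #2, s2 #2), C (s1 #3, s2 #3), A (s1 #9, s2 #5), G (s1 #10, s2 #6), A (s1 #11, s2 #8), and the DP table's final entry dp[11][8] is also 6, so no common subsequence is longer.

6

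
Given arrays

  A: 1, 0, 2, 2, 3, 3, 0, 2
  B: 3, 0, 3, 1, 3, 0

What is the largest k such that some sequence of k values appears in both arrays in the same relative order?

Pick 0 [2,2], 3 [5,3], 3 [6,5], 0 [7,6]; all 4 values appear in both, in order. The LCS DP gives dp[8][6] = 4, so this is optimal.

4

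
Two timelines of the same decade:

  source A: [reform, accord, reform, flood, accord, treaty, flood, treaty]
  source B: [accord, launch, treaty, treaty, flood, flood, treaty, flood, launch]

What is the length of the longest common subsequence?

4

One common subsequence of length 4: accord [2,1], flood [4,6], treaty [6,7], flood [7,8]. Since dp[8][9] = 4, nothing longer is possible.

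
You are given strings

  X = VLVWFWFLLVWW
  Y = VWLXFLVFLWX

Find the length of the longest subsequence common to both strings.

6

Let dp[i][j] be the LCS length of the first i characters of X and the first j characters of Y. dp[i][j] = dp[i-1][j-1]+1 when the i-th and j-th characters match, else max(dp[i-1][j], dp[i][j-1]).
    ·  V  W  L  X  F  L  V  F  L  W  X
 ·  0  0  0  0  0  0  0  0  0  0  0  0
 V  0  1  1  1  1  1  1  1  1  1  1  1
 L  0  1  1  2  2  2  2  2  2  2  2  2
 V  0  1  1  2  2  2  2  3  3  3  3  3
 W  0  1  2  2  2  2  2  3  3  3  4  4
 F  0  1  2  2  2  3  3  3  4  4  4  4
 W  0  1  2  2  2  3  3  3  4  4  5  5
 F  0  1  2  2  2  3  3  3  4  4  5  5
 L  0  1  2  3  3  3  4  4  4  5  5  5
 L  0  1  2  3  3  3  4  4  4  5  5  5
 V  0  1  2  3  3  3  4  5  5  5  5  5
 W  0  1  2  3  3  3  4  5  5  5  6  6
 W  0  1  2  3  3  3  4  5  5  5  6  6
dp[12][11] = 6. One LCS (by backtracking along matches): VLVFLW.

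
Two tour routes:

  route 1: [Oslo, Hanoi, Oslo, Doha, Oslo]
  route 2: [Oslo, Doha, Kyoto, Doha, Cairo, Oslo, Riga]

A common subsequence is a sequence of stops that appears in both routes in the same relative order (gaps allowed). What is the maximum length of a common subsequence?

Taking Oslo at route 1[1]=route 2[1]; then Doha at route 1[4]=route 2[4]; then Oslo at route 1[5]=route 2[6] gives a common subsequence of length 3. Since dp[5][7] = 3, nothing longer is possible.

3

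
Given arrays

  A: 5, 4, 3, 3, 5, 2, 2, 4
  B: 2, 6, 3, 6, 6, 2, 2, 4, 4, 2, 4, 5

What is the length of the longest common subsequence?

Taking 3 at A[3]=B[3], 2 at A[6]=B[7], 2 at A[7]=B[10], 4 at A[8]=B[11] gives a common subsequence of length 4. The LCS DP gives dp[8][12] = 4, so this is optimal.

4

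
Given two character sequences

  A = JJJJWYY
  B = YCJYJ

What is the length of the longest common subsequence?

2

Let dp[i][j] be the LCS length of the first i characters of A and the first j characters of B. dp[i][j] = dp[i-1][j-1]+1 when the i-th and j-th characters match, else max(dp[i-1][j], dp[i][j-1]).
    ·  Y  C  J  Y  J
 ·  0  0  0  0  0  0
 J  0  0  0  1  1  1
 J  0  0  0  1  1  2
 J  0  0  0  1  1  2
 J  0  0  0  1  1  2
 W  0  0  0  1  1  2
 Y  0  1  1  1  2  2
 Y  0  1  1  1  2  2
dp[7][5] = 2. One LCS (by backtracking along matches): JJ.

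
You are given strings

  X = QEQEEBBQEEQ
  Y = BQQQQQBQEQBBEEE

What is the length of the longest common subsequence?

One common subsequence of length 7: Q (X #1, Y #8) → E (X #2, Y #9) → Q (X #3, Y #10) → B (X #6, Y #11) → B (X #7, Y #12) → E (X #9, Y #14) → E (X #10, Y #15). Since dp[11][15] = 7, nothing longer is possible.

7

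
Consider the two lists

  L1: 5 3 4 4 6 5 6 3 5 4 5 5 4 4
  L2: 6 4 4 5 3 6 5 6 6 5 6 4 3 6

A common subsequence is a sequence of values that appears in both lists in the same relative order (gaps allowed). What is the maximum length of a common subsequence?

7

Match 5 at L1[1]=L2[4] → 3 at L1[2]=L2[5] → 6 at L1[5]=L2[6] → 5 at L1[6]=L2[7] → 6 at L1[7]=L2[9] → 5 at L1[9]=L2[10] → 4 at L1[10]=L2[12] — 7 values in the same relative order in both, and the DP table's final entry dp[14][14] is also 7, so no common subsequence is longer.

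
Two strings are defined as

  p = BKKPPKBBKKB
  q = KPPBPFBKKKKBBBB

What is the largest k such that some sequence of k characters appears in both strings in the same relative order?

8

Taking K (p #3, q #1), then P (p #4, q #2), then P (p #5, q #3), then B (p #7, q #4), then B (p #8, q #7), then K (p #9, q #10), then K (p #10, q #11), then B (p #11, q #15) gives a common subsequence of length 8. Since dp[11][15] = 8, nothing longer is possible.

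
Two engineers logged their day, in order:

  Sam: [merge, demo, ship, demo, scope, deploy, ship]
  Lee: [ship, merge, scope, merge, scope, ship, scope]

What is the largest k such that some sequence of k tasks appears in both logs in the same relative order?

One common subsequence of length 3: merge [1,4]; then ship [3,6]; then scope [5,7]. The LCS DP gives dp[7][7] = 3, so this is optimal.

3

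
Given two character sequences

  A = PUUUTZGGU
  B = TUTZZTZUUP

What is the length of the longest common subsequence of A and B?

4

Taking U [2,2] → T [5,6] → Z [6,7] → U [9,9] gives a common subsequence of length 4. dp[9][10] = 4 confirms this is the maximum.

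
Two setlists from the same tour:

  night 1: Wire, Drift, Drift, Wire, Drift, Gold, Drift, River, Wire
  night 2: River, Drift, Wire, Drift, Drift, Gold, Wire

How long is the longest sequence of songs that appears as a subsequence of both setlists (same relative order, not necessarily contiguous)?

5

Pick Wire (night 1 #1, night 2 #3), then Drift (night 1 #3, night 2 #4), then Drift (night 1 #5, night 2 #5), then Gold (night 1 #6, night 2 #6), then Wire (night 1 #9, night 2 #7); all 5 songs appear in both, in order. Since dp[9][7] = 5, nothing longer is possible.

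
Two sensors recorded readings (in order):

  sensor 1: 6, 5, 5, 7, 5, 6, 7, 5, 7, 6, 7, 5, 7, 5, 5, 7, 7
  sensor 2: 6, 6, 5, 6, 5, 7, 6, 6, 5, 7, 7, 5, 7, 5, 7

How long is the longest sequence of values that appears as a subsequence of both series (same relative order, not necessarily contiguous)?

12

One common subsequence of length 12: 6 [1,2], 5 [2,3], 5 [3,5], 7 [4,6], 6 [6,8], 5 [8,9], 7 [9,10], 7 [11,11], 5 [12,12], 7 [13,13], 5 [15,14], 7 [17,15]. The LCS DP gives dp[17][15] = 12, so this is optimal.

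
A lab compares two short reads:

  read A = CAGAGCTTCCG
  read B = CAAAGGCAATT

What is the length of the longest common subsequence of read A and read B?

Let dp[i][j] be the LCS length of the first i bases of read A and the first j bases of read B. dp[i][j] = dp[i-1][j-1]+1 when the i-th and j-th bases match, else max(dp[i-1][j], dp[i][j-1]).
    ·  C  A  A  A  G  G  C  A  A  T  T
 ·  0  0  0  0  0  0  0  0  0  0  0  0
 C  0  1  1  1  1  1  1  1  1  1  1  1
 A  0  1  2  2  2  2  2  2  2  2  2  2
 G  0  1  2  2  2  3  3  3  3  3  3  3
 A  0  1  2  3  3  3  3  3  4  4  4  4
 G  0  1  2  3  3  4  4  4  4  4  4  4
 C  0  1  2  3  3  4  4  5  5  5  5  5
 T  0  1  2  3  3  4  4  5  5  5  6  6
 T  0  1  2  3  3  4  4  5  5  5  6  7
 C  0  1  2  3  3  4  4  5  5  5  6  7
 C  0  1  2  3  3  4  4  5  5  5  6  7
 G  0  1  2  3  3  4  5  5  5  5  6  7
dp[11][11] = 7. One LCS (by backtracking along matches): CAGGCTT.

7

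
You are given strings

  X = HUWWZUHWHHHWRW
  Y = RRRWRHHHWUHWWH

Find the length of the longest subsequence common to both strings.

7

Pick W (X #3, Y #4); then H (X #7, Y #6); then H (X #9, Y #7); then H (X #10, Y #8); then H (X #11, Y #11); then W (X #12, Y #12); then W (X #14, Y #13); all 7 characters appear in both, in order. Since dp[14][14] = 7, nothing longer is possible.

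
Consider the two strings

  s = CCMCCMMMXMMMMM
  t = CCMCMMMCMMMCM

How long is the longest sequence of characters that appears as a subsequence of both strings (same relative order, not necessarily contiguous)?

11

Taking C [1,1]; then C [2,2]; then M [3,3]; then C [5,4]; then M [6,5]; then M [7,6]; then M [8,7]; then M [10,9]; then M [11,10]; then M [12,11]; then M [14,13] gives a common subsequence of length 11. dp[14][13] = 11 confirms this is the maximum.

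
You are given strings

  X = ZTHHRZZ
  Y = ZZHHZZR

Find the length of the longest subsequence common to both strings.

5

One common subsequence of length 5: Z (X #1, Y #2) → H (X #3, Y #3) → H (X #4, Y #4) → Z (X #6, Y #5) → Z (X #7, Y #6). dp[7][7] = 5 confirms this is the maximum.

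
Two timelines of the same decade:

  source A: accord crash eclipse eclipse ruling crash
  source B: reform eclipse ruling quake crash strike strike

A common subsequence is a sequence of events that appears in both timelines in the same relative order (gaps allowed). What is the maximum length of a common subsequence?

Pick eclipse at source A[4]=source B[2]; then ruling at source A[5]=source B[3]; then crash at source A[6]=source B[5]; all 3 events appear in both, in order. Since dp[6][7] = 3, nothing longer is possible.

3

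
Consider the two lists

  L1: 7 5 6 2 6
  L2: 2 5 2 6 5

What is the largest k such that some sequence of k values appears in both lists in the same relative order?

Pick 5 [2,2]; then 2 [4,3]; then 6 [5,4]; all 3 values appear in both, in order, and the DP table's final entry dp[5][5] is also 3, so no common subsequence is longer.

3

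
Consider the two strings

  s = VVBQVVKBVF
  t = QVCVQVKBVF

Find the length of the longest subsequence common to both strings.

Let dp[i][j] be the LCS length of the first i characters of s and the first j characters of t. dp[i][j] = dp[i-1][j-1]+1 when the i-th and j-th characters match, else max(dp[i-1][j], dp[i][j-1]).
    ·  Q  V  C  V  Q  V  K  B  V  F
 ·  0  0  0  0  0  0  0  0  0  0  0
 V  0  0  1  1  1  1  1  1  1  1  1
 V  0  0  1  1  2  2  2  2  2  2  2
 B  0  0  1  1  2  2  2  2  3  3  3
 Q  0  1  1  1  2  3  3  3  3  3  3
 V  0  1  2  2  2  3  4  4  4  4  4
 V  0  1  2  2  3  3  4  4  4  5  5
 K  0  1  2  2  3  3  4  5  5  5  5
 B  0  1  2  2  3  3  4  5  6  6  6
 V  0  1  2  2  3  3  4  5  6  7  7
 F  0  1  2  2  3  3  4  5  6  7  8
dp[10][10] = 8. One LCS (by backtracking along matches): VVQVKBVF.

8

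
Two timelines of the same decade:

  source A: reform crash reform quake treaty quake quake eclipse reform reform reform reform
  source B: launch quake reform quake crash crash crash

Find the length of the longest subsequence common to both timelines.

2

Taking reform (source A #1, source B #3); then crash (source A #2, source B #7) gives a common subsequence of length 2. dp[12][7] = 2 confirms this is the maximum.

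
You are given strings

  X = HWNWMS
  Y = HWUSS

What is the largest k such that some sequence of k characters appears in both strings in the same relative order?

3

Taking H at X[1]=Y[1] → W at X[2]=Y[2] → S at X[6]=Y[5] gives a common subsequence of length 3. The LCS DP gives dp[6][5] = 3, so this is optimal.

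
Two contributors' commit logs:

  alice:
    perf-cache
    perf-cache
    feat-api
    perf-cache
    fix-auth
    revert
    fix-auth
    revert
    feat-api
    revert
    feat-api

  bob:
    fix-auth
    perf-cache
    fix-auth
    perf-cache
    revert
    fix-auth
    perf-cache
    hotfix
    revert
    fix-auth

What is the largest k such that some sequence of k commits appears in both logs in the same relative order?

Pick perf-cache [1,2], perf-cache [2,4], perf-cache [4,7], revert [6,9], fix-auth [7,10]; all 5 commits appear in both, in order. dp[11][10] = 5 confirms this is the maximum.

5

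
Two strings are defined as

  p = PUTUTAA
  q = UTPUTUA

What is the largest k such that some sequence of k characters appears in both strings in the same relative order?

5

Pick P (p #1, q #3), then U (p #2, q #4), then T (p #3, q #5), then U (p #4, q #6), then A (p #7, q #7); all 5 characters appear in both, in order. The LCS DP gives dp[7][7] = 5, so this is optimal.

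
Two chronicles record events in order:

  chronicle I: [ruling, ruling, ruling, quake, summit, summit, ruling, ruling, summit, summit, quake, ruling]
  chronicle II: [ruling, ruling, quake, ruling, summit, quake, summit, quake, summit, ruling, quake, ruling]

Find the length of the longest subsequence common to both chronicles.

Taking ruling [1,1]; then ruling [2,2]; then ruling [3,4]; then quake [4,6]; then summit [5,7]; then summit [6,9]; then ruling [8,10]; then quake [11,11]; then ruling [12,12] gives a common subsequence of length 9, and the DP table's final entry dp[12][12] is also 9, so no common subsequence is longer.

9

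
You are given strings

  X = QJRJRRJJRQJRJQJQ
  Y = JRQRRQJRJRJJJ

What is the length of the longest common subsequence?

Pick J at X[2]=Y[1], then R at X[3]=Y[2], then R at X[5]=Y[4], then R at X[6]=Y[5], then J at X[7]=Y[7], then J at X[8]=Y[9], then R at X[9]=Y[10], then J at X[11]=Y[11], then J at X[13]=Y[12], then J at X[15]=Y[13]; all 10 characters appear in both, in order, and the DP table's final entry dp[16][13] is also 10, so no common subsequence is longer.

10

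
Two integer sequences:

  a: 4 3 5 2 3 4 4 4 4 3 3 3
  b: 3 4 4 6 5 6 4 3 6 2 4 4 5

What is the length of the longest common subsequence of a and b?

One common subsequence of length 5: 4 (a #1, b #7) → 3 (a #2, b #8) → 2 (a #4, b #10) → 4 (a #6, b #11) → 4 (a #7, b #12), and the DP table's final entry dp[12][13] is also 5, so no common subsequence is longer.

5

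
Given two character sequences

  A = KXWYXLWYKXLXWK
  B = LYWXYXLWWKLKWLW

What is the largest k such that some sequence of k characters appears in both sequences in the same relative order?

8

Pick X [2,4]; then Y [4,5]; then X [5,6]; then L [6,7]; then W [7,9]; then K [9,12]; then L [11,14]; then W [13,15]; all 8 characters appear in both, in order. The LCS DP gives dp[14][15] = 8, so this is optimal.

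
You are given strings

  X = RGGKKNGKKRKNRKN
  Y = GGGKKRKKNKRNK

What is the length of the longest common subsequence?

Pick G [2,1], G [3,2], G [7,3], K [8,4], K [9,5], R [10,6], K [11,8], N [12,9], R [13,11], K [14,13]; all 10 characters appear in both, in order. Since dp[15][13] = 10, nothing longer is possible.

10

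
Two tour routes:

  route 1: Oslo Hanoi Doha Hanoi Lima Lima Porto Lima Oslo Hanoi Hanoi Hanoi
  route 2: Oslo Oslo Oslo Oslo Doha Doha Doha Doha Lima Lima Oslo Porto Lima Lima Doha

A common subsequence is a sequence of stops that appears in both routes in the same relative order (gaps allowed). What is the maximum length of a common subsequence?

Taking Oslo at route 1[1]=route 2[4]; then Doha at route 1[3]=route 2[8]; then Lima at route 1[5]=route 2[9]; then Lima at route 1[6]=route 2[10]; then Porto at route 1[7]=route 2[12]; then Lima at route 1[8]=route 2[14] gives a common subsequence of length 6, and the DP table's final entry dp[12][15] is also 6, so no common subsequence is longer.

6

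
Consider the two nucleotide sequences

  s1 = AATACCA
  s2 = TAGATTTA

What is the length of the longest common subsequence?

4

Pick A (s1 #1, s2 #2), A (s1 #2, s2 #4), T (s1 #3, s2 #7), A (s1 #7, s2 #8); all 4 bases appear in both, in order, and the DP table's final entry dp[7][8] is also 4, so no common subsequence is longer.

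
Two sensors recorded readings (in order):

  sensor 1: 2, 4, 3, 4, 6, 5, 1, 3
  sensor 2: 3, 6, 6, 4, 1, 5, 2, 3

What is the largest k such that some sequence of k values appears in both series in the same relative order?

4

Taking 3 [3,1]; then 4 [4,4]; then 5 [6,6]; then 3 [8,8] gives a common subsequence of length 4. Since dp[8][8] = 4, nothing longer is possible.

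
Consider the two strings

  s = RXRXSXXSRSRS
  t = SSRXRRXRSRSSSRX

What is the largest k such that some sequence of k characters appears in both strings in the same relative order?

Match R at s[1]=t[3], X at s[2]=t[4], R at s[3]=t[6], X at s[4]=t[7], S at s[5]=t[11], S at s[8]=t[12], S at s[10]=t[13], R at s[11]=t[14] — 8 characters in the same relative order in both. The LCS DP gives dp[12][15] = 8, so this is optimal.

8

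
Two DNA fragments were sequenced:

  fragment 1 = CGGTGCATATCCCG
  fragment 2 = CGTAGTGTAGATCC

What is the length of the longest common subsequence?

One common subsequence of length 10: C (fragment 1 #1, fragment 2 #1) → G (fragment 1 #2, fragment 2 #2) → G (fragment 1 #3, fragment 2 #5) → T (fragment 1 #4, fragment 2 #6) → G (fragment 1 #5, fragment 2 #7) → A (fragment 1 #7, fragment 2 #9) → A (fragment 1 #9, fragment 2 #11) → T (fragment 1 #10, fragment 2 #12) → C (fragment 1 #12, fragment 2 #13) → C (fragment 1 #13, fragment 2 #14). dp[14][14] = 10 confirms this is the maximum.

10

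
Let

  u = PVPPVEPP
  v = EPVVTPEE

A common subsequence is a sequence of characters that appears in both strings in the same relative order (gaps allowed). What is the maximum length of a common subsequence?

Let dp[i][j] be the LCS length of the first i characters of u and the first j characters of v. dp[i][j] = dp[i-1][j-1]+1 when the i-th and j-th characters match, else max(dp[i-1][j], dp[i][j-1]).
    ·  E  P  V  V  T  P  E  E
 ·  0  0  0  0  0  0  0  0  0
 P  0  0  1  1  1  1  1  1  1
 V  0  0  1  2  2  2  2  2  2
 P  0  0  1  2  2  2  3  3  3
 P  0  0  1  2  2  2  3  3  3
 V  0  0  1  2  3  3  3  3  3
 E  0  1  1  2  3  3  3  4  4
 P  0  1  2  2  3  3  4  4  4
 P  0  1  2  2  3  3  4  4  4
dp[8][8] = 4. One LCS (by backtracking along matches): PVPE.

4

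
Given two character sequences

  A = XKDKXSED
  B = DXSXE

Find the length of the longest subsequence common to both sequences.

One common subsequence of length 4: D [3,1]; then X [5,2]; then S [6,3]; then E [7,5]. The LCS DP gives dp[8][5] = 4, so this is optimal.

4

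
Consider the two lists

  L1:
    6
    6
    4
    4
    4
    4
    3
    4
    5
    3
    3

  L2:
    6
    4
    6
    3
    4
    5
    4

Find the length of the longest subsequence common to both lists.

Match 6 at L1[1]=L2[1], then 6 at L1[2]=L2[3], then 3 at L1[7]=L2[4], then 4 at L1[8]=L2[5], then 5 at L1[9]=L2[6] — 5 values in the same relative order in both. dp[11][7] = 5 confirms this is the maximum.

5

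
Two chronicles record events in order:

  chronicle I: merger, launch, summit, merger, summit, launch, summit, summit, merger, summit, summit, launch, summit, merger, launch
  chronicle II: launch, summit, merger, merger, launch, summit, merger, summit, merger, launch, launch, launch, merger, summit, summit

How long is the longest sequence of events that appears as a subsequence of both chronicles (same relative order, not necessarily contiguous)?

9

One common subsequence of length 9: merger at chronicle I[1]=chronicle II[4], then launch at chronicle I[2]=chronicle II[5], then summit at chronicle I[3]=chronicle II[6], then merger at chronicle I[4]=chronicle II[7], then summit at chronicle I[5]=chronicle II[8], then launch at chronicle I[6]=chronicle II[12], then merger at chronicle I[9]=chronicle II[13], then summit at chronicle I[11]=chronicle II[14], then summit at chronicle I[13]=chronicle II[15], and the DP table's final entry dp[15][15] is also 9, so no common subsequence is longer.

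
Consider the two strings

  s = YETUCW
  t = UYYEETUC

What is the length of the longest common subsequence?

5

Let dp[i][j] be the LCS length of the first i characters of s and the first j characters of t. dp[i][j] = dp[i-1][j-1]+1 when the i-th and j-th characters match, else max(dp[i-1][j], dp[i][j-1]).
    ·  U  Y  Y  E  E  T  U  C
 ·  0  0  0  0  0  0  0  0  0
 Y  0  0  1  1  1  1  1  1  1
 E  0  0  1  1  2  2  2  2  2
 T  0  0  1  1  2  2  3  3  3
 U  0  1  1  1  2  2  3  4  4
 C  0  1  1  1  2  2  3  4  5
 W  0  1  1  1  2  2  3  4  5
dp[6][8] = 5. One LCS (by backtracking along matches): YETUC.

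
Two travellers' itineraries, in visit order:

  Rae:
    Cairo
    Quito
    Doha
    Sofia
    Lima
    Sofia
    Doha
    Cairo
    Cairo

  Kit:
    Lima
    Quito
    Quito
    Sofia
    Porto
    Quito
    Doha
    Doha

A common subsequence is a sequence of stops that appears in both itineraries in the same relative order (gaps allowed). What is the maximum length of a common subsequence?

3

One common subsequence of length 3: Quito [2,6] → Doha [3,7] → Doha [7,8]. Since dp[9][8] = 3, nothing longer is possible.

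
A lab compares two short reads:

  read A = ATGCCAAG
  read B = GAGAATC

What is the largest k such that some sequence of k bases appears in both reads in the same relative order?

4

Let dp[i][j] be the LCS length of the first i bases of read A and the first j bases of read B. dp[i][j] = dp[i-1][j-1]+1 when the i-th and j-th bases match, else max(dp[i-1][j], dp[i][j-1]).
    ·  G  A  G  A  A  T  C
 ·  0  0  0  0  0  0  0  0
 A  0  0  1  1  1  1  1  1
 T  0  0  1  1  1  1  2  2
 G  0  1  1  2  2  2  2  2
 C  0  1  1  2  2  2  2  3
 C  0  1  1  2  2  2  2  3
 A  0  1  2  2  3  3  3  3
 A  0  1  2  2  3  4  4  4
 G  0  1  2  3  3  4  4  4
dp[8][7] = 4. One LCS (by backtracking along matches): AGAA.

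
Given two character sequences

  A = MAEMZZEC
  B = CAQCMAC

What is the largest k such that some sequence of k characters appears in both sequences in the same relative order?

3

Pick M at A[1]=B[5], A at A[2]=B[6], C at A[8]=B[7]; all 3 characters appear in both, in order. dp[8][7] = 3 confirms this is the maximum.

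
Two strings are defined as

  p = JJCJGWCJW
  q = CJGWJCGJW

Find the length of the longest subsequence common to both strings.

7

Taking C [3,1] → J [4,2] → G [5,3] → W [6,4] → C [7,6] → J [8,8] → W [9,9] gives a common subsequence of length 7, and the DP table's final entry dp[9][9] is also 7, so no common subsequence is longer.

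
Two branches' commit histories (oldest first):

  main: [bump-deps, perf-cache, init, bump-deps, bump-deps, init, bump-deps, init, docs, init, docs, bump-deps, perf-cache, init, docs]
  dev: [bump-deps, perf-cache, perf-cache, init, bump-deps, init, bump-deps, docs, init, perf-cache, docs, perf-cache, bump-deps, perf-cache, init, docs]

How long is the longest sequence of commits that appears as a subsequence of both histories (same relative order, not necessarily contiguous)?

13

Taking bump-deps [1,1] → perf-cache [2,3] → init [3,4] → bump-deps [5,5] → init [6,6] → bump-deps [7,7] → docs [9,8] → init [10,9] → docs [11,11] → bump-deps [12,13] → perf-cache [13,14] → init [14,15] → docs [15,16] gives a common subsequence of length 13. Since dp[15][16] = 13, nothing longer is possible.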